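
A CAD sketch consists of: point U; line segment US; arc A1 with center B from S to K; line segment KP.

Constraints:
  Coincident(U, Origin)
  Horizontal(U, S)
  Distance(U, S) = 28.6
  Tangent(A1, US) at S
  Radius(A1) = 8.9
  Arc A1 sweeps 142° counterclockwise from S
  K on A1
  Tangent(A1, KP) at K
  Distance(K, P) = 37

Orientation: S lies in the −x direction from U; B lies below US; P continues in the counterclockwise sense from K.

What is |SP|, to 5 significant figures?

45.362

U is at the origin; U and S share the same y with |US| = 28.6 and S on the −x side, so S = (-28.600, 0.0000). A1 meets US tangentially, so BS is at right angles to US, so B = S + (0, -8.9) = (-28.600, -8.9000). On A1, S sits at bearing 90° from B; a 142° counterclockwise sweep puts K at bearing 232°, so K = B + 8.9·(cos 232°, sin 232°) = (-34.079, -15.913). The tangent condition forces BK to be normal to KP, so KP runs along (−sin 232°, cos 232°); with |KP| = 37.0, P = (-4.9230, -38.693). Then |SP| = |P − S| = 45.362.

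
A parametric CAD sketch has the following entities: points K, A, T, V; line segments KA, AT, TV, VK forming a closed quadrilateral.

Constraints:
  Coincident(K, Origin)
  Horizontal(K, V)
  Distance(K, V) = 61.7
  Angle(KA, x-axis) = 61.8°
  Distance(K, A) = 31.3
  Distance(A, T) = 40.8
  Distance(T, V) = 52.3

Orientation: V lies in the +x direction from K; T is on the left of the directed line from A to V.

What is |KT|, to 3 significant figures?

70.1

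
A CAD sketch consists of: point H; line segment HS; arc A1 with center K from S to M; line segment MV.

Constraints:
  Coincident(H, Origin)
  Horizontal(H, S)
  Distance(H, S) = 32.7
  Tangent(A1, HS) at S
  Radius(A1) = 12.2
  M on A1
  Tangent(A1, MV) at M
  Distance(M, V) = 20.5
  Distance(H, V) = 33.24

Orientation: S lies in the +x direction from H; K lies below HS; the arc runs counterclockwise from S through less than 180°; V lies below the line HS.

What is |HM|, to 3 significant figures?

22.8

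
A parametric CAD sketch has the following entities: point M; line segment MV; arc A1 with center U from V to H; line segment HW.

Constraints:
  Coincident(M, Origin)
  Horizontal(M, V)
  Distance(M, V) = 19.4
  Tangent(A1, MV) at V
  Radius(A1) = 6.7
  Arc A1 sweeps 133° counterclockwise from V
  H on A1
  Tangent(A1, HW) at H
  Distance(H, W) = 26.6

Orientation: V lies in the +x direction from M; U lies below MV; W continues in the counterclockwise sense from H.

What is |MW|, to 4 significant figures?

44.83

M is at the origin; M and V share the same y with |MV| = 19.4 and V on the +x side, so V = (19.40, 0.000). The tangent condition forces UV to be normal to MV, so U = V + (0, -6.7) = (19.40, -6.700). On A1, V sits at bearing 90° from U; a 133° counterclockwise sweep puts H at bearing 223°, so H = U + 6.7·(cos 223°, sin 223°) = (14.50, -11.27). Tangency of A1 to HW means the radius UH is perpendicular to HW, so HW runs along (−sin 223°, cos 223°); with |HW| = 26.6, W = (32.64, -30.72). Then |MW| = |W − M| = 44.83.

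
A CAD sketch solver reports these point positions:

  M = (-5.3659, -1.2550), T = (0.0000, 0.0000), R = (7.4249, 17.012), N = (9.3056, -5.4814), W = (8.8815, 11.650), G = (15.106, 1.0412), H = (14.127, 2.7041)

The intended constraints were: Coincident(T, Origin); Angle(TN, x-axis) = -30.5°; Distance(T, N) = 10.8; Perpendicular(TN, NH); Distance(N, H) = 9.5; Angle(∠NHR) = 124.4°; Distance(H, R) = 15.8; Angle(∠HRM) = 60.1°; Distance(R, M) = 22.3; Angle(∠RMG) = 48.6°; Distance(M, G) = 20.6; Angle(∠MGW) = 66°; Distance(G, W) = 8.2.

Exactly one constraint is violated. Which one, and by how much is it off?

Distance(G, W) = 8.2 — off by 4.10.

T = (0.00, 0.00) ✓; TN at -30.50° ✓; |TN| = 10.80 ✓; ∠(TN, NH) = 90.00° ✓; |NH| = 9.500 ✓; ∠NHR = 124.4° ✓; |HR| = 15.80 ✓; ∠HRM = 60.10° ✓; |RM| = 22.30 ✓; ∠RMG = 48.60° ✓; |MG| = 20.60 ✓; ∠MGW = 66.00° ✓; |GW| = 12.30 ✗.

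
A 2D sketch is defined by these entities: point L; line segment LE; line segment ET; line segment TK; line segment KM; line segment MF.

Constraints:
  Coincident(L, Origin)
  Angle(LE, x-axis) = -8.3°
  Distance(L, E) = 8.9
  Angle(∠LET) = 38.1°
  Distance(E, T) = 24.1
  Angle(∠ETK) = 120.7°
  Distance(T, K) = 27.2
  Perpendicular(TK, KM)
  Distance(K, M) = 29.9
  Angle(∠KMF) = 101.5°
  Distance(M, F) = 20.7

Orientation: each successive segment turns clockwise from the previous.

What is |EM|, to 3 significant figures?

40.6

L is at the origin; LE runs at -8.3° with length 8.9, so E = (8.81, -1.28). ∠LET = 38.1° gives ET at -150° from the x-axis; with |ET| = 24.1, T = (-12.1, -13.3). ∠ETK = 120.7° gives TK at 150° from the x-axis; with |TK| = 27.2, K = (-35.8, 0.132). TK ⟂ KM, so KM runs at 60.5°; with |KM| = 29.9, M = (-21.1, 26.2). Then |EM| = |M − E| = 40.6.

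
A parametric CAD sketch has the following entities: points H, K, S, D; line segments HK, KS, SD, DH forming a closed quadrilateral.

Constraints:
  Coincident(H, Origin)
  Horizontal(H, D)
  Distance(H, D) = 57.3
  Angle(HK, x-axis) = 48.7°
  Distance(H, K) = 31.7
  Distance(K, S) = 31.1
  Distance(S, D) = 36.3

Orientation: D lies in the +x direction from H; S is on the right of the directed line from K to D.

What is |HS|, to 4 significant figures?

22.92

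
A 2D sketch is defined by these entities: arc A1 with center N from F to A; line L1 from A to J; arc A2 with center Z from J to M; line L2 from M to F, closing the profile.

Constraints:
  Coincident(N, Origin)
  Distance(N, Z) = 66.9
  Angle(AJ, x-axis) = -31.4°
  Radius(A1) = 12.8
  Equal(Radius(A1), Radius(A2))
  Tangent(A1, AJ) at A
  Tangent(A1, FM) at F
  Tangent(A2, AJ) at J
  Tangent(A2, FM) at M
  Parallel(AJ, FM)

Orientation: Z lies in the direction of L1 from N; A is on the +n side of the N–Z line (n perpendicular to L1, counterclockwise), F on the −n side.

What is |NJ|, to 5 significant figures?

68.114

The slot axis is L1's direction at -31.4°, so u = (cos -31.4°, sin -31.4°) = (0.85355, -0.52101) and n = (−sin -31.4°, cos -31.4°) = (0.52101, 0.85355). N is at the origin and Z lies 66.9 along u from N, so Z = 66.9·u = (57.103, -34.856). Tangency of A1 to both parallel lines with radius 12.8 puts A and F at N ± 12.8·n: A = (6.6689, 10.925), F = (-6.6689, -10.925). Equal radii place J and M the same way about Z: J = Z + 12.8·n = (63.771, -23.930), M = Z − 12.8·n = (50.434, -45.781). Then |NJ| = |J − N| = 68.114.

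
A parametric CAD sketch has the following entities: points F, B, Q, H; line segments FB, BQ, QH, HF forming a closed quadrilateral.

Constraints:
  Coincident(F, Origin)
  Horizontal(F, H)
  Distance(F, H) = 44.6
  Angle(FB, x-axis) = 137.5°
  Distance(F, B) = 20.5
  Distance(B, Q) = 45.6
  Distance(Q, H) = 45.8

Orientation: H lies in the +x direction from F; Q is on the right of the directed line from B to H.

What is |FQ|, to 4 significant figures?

26.97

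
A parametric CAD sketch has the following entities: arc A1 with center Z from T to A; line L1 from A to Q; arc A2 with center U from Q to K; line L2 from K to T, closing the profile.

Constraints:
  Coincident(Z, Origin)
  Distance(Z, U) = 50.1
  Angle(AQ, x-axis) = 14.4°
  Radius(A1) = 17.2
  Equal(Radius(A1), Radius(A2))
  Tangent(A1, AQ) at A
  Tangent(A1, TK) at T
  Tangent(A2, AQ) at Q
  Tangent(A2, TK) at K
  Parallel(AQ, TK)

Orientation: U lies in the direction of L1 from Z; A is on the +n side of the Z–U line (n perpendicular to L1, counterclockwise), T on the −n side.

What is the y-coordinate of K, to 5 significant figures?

-4.2003

The slot axis is L1's direction at 14.4°, so u = (cos 14.4°, sin 14.4°) = (0.96858, 0.24869) and n = (−sin 14.4°, cos 14.4°) = (-0.24869, 0.96858). Z is at the origin and U lies 50.1 along u from Z, so U = 50.1·u = (48.526, 12.459). Tangency of A1 to both parallel lines with radius 17.2 puts A and T at Z ± 17.2·n: A = (-4.2775, 16.660), T = (4.2775, -16.660). Equal radii place Q and K the same way about U: Q = U + 17.2·n = (44.249, 29.119), K = U − 17.2·n = (52.803, -4.2003). So K.y = -4.2003.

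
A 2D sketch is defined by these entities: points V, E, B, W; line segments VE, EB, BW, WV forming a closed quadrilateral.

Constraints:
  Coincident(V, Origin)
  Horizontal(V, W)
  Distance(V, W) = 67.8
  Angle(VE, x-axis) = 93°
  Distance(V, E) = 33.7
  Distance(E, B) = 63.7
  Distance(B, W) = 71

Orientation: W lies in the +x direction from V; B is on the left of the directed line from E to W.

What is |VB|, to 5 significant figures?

85.953

V is at the origin; VW is horizontal with |VW| = 67.8 and W in +x, so W = (67.8, 0). VE runs at 93.0° with |VE| = 33.7, so E = (-1.7637, 33.654). B is determined by |EB| = 63.7 and |BW| = 71.0 together: it lies at the intersection of circle(E, 63.7) and circle(W, 71.0). With |EW| = 77.277, the foot of the radical line on EW is 32.276 from E and the perpendicular offset is √(63.7² − 32.276²) = 54.918. Taking the left-of-EW solution: B = (51.207, 69.034).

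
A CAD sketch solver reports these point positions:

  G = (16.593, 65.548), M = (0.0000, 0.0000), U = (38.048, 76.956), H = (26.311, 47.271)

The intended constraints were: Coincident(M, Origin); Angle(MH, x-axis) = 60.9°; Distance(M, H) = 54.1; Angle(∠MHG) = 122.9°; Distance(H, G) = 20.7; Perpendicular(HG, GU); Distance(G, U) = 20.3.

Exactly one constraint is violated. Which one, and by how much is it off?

Distance(G, U) = 20.3 — off by 4.00.

M = (0.00, 0.00) ✓; MH at 60.90° ✓; |MH| = 54.10 ✓; ∠MHG = 122.9° ✓; |HG| = 20.70 ✓; ∠(HG, GU) = 90.00° ✓; |GU| = 24.30 ✗.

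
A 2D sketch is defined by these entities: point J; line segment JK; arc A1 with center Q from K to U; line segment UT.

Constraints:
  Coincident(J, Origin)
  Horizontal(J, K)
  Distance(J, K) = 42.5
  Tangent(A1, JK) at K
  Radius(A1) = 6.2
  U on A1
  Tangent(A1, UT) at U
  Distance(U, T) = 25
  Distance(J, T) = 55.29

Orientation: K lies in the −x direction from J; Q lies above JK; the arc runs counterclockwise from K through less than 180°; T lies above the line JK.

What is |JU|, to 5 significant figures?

37.605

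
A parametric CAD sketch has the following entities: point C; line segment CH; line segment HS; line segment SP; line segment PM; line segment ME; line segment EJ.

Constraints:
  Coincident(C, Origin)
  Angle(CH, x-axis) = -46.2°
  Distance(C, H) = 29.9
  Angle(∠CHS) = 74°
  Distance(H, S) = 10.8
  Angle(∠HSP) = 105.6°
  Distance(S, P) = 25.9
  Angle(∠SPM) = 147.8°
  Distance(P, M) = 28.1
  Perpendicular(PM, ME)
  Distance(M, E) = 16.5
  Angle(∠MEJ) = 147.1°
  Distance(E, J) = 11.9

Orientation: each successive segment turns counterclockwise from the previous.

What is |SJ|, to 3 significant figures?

45.4

C is at the origin; CH runs at -46.2° with length 29.9, so H = (20.7, -21.6). ∠CHS = 74.0° gives HS at 59.8° from the x-axis; with |HS| = 10.8, S = (26.1, -12.2). ∠HSP = 105.6° gives SP at 134° from the x-axis; with |SP| = 25.9, P = (8.07, 6.32). ∠SPM = 147.8° gives PM at 166° from the x-axis; with |PM| = 28.1, M = (-19.2, 12.9). PM is perpendicular to ME, so ME runs at -104°; with |ME| = 16.5, E = (-23.1, -3.11). ∠MEJ = 147.1° gives EJ at -70.7° from the x-axis; with |EJ| = 11.9, J = (-19.2, -14.3). Then |SJ| = |J − S| = 45.4.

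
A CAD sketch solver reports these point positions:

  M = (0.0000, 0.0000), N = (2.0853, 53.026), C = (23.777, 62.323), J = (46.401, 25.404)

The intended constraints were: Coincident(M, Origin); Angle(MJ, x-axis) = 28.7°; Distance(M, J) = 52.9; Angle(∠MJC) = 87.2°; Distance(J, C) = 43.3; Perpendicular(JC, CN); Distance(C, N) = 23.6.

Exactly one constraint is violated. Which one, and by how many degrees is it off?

Perpendicular(JC, CN) — off by 8.30°.

M = (0.00, 0.00) ✓; MJ at 28.70° ✓; |MJ| = 52.90 ✓; ∠MJC = 87.20° ✓; |JC| = 43.30 ✓; ∠(JC, CN) = 81.70° ✗; |CN| = 23.60 ✓.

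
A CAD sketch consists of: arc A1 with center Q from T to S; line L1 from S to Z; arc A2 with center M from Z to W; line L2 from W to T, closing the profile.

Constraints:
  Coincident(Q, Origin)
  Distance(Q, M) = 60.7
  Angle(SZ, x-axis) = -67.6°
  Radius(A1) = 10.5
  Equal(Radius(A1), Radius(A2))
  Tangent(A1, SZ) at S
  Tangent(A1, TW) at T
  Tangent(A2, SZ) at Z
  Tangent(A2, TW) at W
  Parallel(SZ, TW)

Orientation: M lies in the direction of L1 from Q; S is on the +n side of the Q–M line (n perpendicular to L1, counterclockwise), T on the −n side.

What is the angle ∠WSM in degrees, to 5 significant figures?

9.2698°

The slot axis is L1's direction at -67.6°, so u = (cos -67.6°, sin -67.6°) = (0.38107, -0.92455) and n = (−sin -67.6°, cos -67.6°) = (0.92455, 0.38107). Q is at the origin and M lies 60.7 along u from Q, so M = 60.7·u = (23.131, -56.120). Tangency of A1 to both parallel lines with radius 10.5 puts S and T at Q ± 10.5·n: S = (9.7077, 4.0012), T = (-9.7077, -4.0012). Equal radii place Z and W the same way about M: Z = M + 10.5·n = (32.839, -52.119), W = M − 10.5·n = (13.423, -60.121). Then cos ∠WSM = SW·SM / (|SW||SM|), giving 9.2698°.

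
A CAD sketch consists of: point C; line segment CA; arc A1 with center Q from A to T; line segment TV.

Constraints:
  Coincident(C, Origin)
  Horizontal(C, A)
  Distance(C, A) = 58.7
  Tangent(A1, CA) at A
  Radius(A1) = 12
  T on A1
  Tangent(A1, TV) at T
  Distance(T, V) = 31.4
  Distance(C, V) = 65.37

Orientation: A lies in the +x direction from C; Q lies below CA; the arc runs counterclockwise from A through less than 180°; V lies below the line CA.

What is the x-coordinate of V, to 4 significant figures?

48.36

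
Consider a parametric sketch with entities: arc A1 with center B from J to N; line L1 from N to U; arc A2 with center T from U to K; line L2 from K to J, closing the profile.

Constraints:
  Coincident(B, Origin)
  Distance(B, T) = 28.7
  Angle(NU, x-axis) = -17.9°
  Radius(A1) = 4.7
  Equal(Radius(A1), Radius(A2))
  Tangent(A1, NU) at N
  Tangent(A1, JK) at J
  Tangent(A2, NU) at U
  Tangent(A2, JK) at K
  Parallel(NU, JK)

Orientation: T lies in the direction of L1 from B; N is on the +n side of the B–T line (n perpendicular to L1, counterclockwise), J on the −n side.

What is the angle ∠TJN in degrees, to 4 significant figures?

80.70°

The slot axis is L1's direction at -17.9°, so u = (cos -17.9°, sin -17.9°) = (0.9516, -0.3074) and n = (−sin -17.9°, cos -17.9°) = (0.3074, 0.9516). B is at the origin and T lies 28.7 along u from B, so T = 28.7·u = (27.31, -8.821). Tangency of A1 to both parallel lines with radius 4.7 puts N and J at B ± 4.7·n: N = (1.445, 4.472), J = (-1.445, -4.472). Then cos ∠TJN = JT·JN / (|JT||JN|), giving 80.70°.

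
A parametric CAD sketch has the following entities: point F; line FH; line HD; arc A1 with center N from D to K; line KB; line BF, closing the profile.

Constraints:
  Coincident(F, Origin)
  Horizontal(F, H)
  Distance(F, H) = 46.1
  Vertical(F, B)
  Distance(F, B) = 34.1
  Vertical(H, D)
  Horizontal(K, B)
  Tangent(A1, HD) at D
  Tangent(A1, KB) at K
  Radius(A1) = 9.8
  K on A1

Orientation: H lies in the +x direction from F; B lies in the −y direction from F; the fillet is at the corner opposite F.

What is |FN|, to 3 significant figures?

43.7

F is at the origin; FH is horizontal with |FH| = 46.1 and H on the +x side, so H = (46.1, 0.00). F and B share the same x with |FB| = 34.1 and B on the −y side, so B = (0.00, -34.1). The virtual corner opposite F is at (46.1, -34.1). Tangency of A1 to HD means the radius ND is perpendicular to HD and A1 meets KB tangentially, so NK is at right angles to KB, with radius 9.8, so the center N sits 9.8 in from both sides at N = (36.3, -24.3). Then |FN| = |N − F| = 43.7.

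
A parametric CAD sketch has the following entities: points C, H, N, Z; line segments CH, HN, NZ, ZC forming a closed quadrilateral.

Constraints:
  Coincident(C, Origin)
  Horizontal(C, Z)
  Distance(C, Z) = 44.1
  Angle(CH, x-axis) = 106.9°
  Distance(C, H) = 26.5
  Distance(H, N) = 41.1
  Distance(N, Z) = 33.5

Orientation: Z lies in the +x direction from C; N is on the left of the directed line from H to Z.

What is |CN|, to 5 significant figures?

45.620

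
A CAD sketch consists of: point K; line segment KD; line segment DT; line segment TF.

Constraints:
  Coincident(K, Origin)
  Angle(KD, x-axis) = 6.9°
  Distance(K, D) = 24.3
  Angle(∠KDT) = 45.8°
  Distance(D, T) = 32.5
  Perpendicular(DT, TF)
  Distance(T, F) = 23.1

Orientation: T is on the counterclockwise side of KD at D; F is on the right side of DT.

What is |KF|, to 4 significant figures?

43.41

K is at the origin; KD runs at 6.9° with length 24.3, so D = 24.3·(cos 6.9°, sin 6.9°) = (24.12, 2.919). ∠KDT = 45.8°, so DT runs at 6.9° + (180° − 45.8°) = 141.1° from the x-axis; with |DT| = 32.5, T = D + 32.5·(cos 141.1°, sin 141.1°) = (-1.169, 23.33). The perpendicularity gives TF at right angles to DT; with |TF| = 23.1 on the right of DT, F = T + 23.1·(0.6280, 0.7782) = (13.34, 41.31). Then |KF| = |F − K| = 43.41.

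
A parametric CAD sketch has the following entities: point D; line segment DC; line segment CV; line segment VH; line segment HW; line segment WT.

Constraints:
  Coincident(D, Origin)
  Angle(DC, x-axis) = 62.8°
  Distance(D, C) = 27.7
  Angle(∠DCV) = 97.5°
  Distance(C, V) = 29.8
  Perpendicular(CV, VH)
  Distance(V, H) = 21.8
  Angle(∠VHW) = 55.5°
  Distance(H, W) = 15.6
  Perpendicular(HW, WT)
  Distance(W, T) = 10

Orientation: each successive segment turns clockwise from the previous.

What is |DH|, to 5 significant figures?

33.892

∠DCV = 97.5° gives CV at -19.700° from the x-axis; with |CV| = 29.8, V = (40.717, 14.591). CV ⟂ VH, so VH runs at -109.70°; with |VH| = 21.8, H = (33.369, -5.9327). Then |DH| = |H − D| = 33.892.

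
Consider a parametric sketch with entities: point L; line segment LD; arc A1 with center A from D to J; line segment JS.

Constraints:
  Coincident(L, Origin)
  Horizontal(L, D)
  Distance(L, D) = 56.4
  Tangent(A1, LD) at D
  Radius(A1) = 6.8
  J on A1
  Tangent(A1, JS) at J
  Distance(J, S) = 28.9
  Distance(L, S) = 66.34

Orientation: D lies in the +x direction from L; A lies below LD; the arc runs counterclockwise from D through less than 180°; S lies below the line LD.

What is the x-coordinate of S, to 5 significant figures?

55.414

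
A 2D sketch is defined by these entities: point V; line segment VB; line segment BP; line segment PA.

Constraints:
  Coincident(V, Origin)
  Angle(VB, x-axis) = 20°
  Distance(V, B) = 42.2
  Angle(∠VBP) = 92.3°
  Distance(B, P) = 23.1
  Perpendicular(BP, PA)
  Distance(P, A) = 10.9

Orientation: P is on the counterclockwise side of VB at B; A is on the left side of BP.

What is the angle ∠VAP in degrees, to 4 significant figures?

141.6°

V is at the origin; VB runs at 20.0° with length 42.2, so B = 42.2·(cos 20.0°, sin 20.0°) = (39.66, 14.43). ∠VBP = 92.3°, so BP runs at 20.0° + (180° − 92.3°) = 107.7° from the x-axis; with |BP| = 23.1, P = B + 23.1·(cos 107.7°, sin 107.7°) = (32.63, 36.44). BP ⟂ PA; with |PA| = 10.9 on the left of BP, A = P + 10.9·(-0.9527, -0.3040) = (22.25, 33.13). Then cos ∠VAP = AV·AP / (|AV||AP|), giving 141.6°.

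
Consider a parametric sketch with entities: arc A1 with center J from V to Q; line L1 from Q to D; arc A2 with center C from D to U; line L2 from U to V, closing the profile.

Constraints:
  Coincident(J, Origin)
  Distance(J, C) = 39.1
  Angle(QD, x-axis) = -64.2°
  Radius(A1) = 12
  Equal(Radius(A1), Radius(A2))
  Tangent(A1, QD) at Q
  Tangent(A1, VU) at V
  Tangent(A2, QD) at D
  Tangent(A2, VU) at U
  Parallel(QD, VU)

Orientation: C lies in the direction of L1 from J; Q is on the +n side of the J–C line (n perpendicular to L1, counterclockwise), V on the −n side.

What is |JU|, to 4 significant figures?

40.90

The slot axis is L1's direction at -64.2°, so u = (cos -64.2°, sin -64.2°) = (0.4352, -0.9003) and n = (−sin -64.2°, cos -64.2°) = (0.9003, 0.4352). J is at the origin and C lies 39.1 along u from J, so C = 39.1·u = (17.02, -35.20). Tangency of A1 to both parallel lines with radius 12.0 puts Q and V at J ± 12.0·n: Q = (10.80, 5.223), V = (-10.80, -5.223). Equal radii place D and U the same way about C: D = C + 12.0·n = (27.82, -29.98), U = C − 12.0·n = (6.214, -40.43). Then |JU| = |U − J| = 40.90.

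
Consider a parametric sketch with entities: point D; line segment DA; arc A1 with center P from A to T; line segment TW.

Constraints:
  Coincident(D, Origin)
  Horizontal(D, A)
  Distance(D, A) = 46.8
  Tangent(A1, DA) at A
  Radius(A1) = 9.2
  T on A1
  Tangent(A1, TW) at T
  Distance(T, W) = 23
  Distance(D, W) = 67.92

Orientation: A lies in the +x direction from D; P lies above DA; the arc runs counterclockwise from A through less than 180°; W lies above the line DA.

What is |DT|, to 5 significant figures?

56.164

Checks: ∠(PA, AD) = 90.00° ✓; |PT| = 9.200 ✓; ∠(PT, TW) = 90.00° ✓; |TW| = 23.00 ✓; |DW| = 67.92 ✓.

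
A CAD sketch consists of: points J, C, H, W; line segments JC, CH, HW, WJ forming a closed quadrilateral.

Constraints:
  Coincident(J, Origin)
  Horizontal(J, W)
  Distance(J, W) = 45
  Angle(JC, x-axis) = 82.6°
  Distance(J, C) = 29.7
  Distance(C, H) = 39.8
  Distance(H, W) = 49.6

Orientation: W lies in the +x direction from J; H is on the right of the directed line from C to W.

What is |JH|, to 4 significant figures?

10.31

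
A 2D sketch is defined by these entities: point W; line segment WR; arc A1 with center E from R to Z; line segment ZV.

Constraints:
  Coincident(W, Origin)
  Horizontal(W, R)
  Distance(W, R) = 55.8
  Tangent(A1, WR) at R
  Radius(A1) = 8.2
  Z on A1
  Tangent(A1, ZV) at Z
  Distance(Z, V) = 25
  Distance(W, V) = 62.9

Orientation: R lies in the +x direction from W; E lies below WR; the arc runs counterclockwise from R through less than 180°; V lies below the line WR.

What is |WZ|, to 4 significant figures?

48.76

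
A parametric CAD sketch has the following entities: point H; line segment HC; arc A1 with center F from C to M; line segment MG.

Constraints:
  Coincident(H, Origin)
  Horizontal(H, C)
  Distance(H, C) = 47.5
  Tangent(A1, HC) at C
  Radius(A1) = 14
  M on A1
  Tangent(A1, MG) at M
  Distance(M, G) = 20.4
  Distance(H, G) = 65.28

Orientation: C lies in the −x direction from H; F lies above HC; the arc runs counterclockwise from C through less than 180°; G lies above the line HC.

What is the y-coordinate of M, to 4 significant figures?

24.29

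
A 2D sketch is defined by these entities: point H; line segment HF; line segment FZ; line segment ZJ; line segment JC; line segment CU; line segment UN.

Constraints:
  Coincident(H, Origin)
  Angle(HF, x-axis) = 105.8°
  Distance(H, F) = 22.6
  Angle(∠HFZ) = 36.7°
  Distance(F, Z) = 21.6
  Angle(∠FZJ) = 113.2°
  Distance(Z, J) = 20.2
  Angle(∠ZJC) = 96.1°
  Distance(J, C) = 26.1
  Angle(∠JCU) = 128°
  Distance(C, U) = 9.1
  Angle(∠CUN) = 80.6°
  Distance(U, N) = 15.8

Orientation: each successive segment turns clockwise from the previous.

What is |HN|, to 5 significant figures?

11.361

∠JCU = 128.0° gives CU at 119.80° from the x-axis; with |CU| = 9.1, U = (-24.362, 0.64204). ∠CUN = 80.6° gives UN at 20.400° from the x-axis; with |UN| = 15.8, N = (-9.5530, 6.1495). Then |HN| = |N − H| = 11.361.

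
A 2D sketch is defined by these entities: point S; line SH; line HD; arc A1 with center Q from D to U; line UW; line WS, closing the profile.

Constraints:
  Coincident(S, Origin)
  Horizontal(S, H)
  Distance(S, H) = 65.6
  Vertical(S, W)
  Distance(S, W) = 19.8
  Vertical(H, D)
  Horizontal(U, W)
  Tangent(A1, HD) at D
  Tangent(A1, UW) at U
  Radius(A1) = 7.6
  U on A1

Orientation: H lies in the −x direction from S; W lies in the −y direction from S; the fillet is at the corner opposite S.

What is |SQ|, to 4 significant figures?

59.27

S and W share the same x with |SW| = 19.8 and W on the −y side, so W = (0.000, -19.80). The virtual corner opposite S is at (-65.60, -19.80). A1 meets HD tangentially, so QD is at right angles to HD and tangency of A1 to UW means the radius QU is perpendicular to UW, with radius 7.6, so the center Q sits 7.6 in from both sides at Q = (-58.00, -12.20). Then |SQ| = |Q − S| = 59.27.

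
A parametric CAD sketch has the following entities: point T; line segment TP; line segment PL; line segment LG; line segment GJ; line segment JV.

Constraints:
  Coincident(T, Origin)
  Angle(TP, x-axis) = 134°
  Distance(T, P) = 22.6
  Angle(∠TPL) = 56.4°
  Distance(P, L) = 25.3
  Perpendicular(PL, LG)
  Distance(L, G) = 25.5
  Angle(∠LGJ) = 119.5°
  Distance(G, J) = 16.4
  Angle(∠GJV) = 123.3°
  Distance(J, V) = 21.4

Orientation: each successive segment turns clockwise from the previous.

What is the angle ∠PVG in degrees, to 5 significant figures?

74.333°

T is at the origin; TP runs at 134.0° with length 22.6, so P = (-15.699, 16.257). ∠TPL = 56.4° gives PL at 10.400° from the x-axis; with |PL| = 25.3, L = (9.1851, 20.824). The perpendicularity gives LG at right angles to PL, so LG runs at -79.600°; with |LG| = 25.5, G = (13.788, -4.2569). ∠LGJ = 119.5° gives GJ at -140.10° from the x-axis; with |GJ| = 16.4, J = (1.2068, -14.777). ∠GJV = 123.3° gives JV at 163.20° from the x-axis; with |JV| = 21.4, V = (-19.280, -8.5914). Then cos ∠PVG = VP·VG / (|VP||VG|), giving 74.333°.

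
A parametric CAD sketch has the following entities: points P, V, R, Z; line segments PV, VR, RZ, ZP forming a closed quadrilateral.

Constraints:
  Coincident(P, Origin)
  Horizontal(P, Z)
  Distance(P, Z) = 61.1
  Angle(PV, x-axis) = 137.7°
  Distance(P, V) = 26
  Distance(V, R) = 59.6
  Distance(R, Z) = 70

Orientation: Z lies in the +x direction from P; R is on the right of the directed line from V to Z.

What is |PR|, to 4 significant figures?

38.13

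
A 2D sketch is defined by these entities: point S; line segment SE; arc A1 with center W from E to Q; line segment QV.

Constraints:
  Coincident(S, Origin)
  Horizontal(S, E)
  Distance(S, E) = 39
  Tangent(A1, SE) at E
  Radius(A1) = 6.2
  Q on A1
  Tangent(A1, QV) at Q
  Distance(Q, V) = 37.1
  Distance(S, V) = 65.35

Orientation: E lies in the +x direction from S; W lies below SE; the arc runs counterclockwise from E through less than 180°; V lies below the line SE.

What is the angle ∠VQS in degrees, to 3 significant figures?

131°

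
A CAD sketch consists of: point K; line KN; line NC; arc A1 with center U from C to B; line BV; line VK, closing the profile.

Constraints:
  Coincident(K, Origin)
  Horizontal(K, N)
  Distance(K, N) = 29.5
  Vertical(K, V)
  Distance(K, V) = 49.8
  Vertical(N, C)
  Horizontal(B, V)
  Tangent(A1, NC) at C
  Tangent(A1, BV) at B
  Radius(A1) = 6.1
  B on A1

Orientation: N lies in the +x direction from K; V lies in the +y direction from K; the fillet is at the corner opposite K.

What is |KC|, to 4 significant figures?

52.73

The virtual corner opposite K is at (29.50, 49.80). The tangent condition forces UC to be normal to NC and tangency of A1 to BV means the radius UB is perpendicular to BV, with radius 6.1, so the center U sits 6.1 in from both sides at U = (23.40, 43.70). That places the tangent points at C = (29.50, 43.70) on NC and B = (23.40, 49.80) on BV. Then |KC| = |C − K| = 52.73.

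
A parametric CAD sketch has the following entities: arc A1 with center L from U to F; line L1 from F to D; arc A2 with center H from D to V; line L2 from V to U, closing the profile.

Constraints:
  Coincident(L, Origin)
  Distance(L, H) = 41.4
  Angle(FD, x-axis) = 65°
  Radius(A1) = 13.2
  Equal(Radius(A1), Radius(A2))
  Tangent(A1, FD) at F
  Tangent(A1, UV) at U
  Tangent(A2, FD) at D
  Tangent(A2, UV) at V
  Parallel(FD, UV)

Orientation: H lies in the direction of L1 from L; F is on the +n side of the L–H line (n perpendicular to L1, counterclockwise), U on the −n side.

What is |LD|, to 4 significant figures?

43.45

The slot axis is L1's direction at 65.0°, so u = (cos 65.0°, sin 65.0°) = (0.4226, 0.9063) and n = (−sin 65.0°, cos 65.0°) = (-0.9063, 0.4226). L is at the origin and H lies 41.4 along u from L, so H = 41.4·u = (17.50, 37.52). Tangency of A1 to both parallel lines with radius 13.2 puts F and U at L ± 13.2·n: F = (-11.96, 5.579), U = (11.96, -5.579). Equal radii place D and V the same way about H: D = H + 13.2·n = (5.533, 43.10), V = H − 13.2·n = (29.46, 31.94). Then |LD| = |D − L| = 43.45.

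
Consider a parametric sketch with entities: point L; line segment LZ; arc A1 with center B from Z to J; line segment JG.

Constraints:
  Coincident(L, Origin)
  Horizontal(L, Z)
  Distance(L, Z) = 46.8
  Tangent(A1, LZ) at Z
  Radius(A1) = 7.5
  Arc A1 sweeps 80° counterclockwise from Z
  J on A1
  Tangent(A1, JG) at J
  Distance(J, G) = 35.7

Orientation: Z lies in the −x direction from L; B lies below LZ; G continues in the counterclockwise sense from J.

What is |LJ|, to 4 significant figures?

54.54

L is at the origin; LZ is horizontal with |LZ| = 46.8 and Z on the −x side, so Z = (-46.80, 0.000). A1 meets LZ tangentially, so BZ is at right angles to LZ, so B = Z + (0, -7.5) = (-46.80, -7.500). On A1, Z sits at bearing 90° from B; an 80° counterclockwise sweep puts J at bearing 170°, so J = B + 7.5·(cos 170°, sin 170°) = (-54.19, -6.198). Then |LJ| = |J − L| = 54.54.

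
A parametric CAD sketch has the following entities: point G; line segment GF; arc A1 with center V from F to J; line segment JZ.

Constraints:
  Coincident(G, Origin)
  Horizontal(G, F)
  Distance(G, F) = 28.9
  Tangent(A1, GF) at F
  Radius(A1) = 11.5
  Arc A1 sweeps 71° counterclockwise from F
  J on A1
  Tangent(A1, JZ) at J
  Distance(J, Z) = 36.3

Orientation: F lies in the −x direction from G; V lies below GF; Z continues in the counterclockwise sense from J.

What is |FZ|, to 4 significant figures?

47.81

On A1, F sits at bearing 90° from V; a 71° counterclockwise sweep puts J at bearing 161°, so J = V + 11.5·(cos 161°, sin 161°) = (-39.77, -7.756). Tangency of A1 to JZ means the radius VJ is perpendicular to JZ, so JZ runs along (−sin 161°, cos 161°); with |JZ| = 36.3, Z = (-51.59, -42.08). Then |FZ| = |Z − F| = 47.81.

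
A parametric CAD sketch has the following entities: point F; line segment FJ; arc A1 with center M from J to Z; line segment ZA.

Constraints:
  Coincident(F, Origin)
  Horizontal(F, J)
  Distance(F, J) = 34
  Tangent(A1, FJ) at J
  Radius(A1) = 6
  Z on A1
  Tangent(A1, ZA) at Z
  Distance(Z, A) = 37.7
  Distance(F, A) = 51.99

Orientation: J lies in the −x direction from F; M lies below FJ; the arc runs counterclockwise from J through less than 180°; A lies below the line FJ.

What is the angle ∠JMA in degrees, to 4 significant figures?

171.2°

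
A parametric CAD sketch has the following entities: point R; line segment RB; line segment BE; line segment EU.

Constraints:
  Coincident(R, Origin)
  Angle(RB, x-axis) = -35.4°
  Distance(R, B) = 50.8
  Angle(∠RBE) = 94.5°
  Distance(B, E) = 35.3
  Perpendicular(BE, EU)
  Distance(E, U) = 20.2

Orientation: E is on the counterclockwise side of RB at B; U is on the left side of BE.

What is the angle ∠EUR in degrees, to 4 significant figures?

127.8°

∠RBE = 94.5°, so BE runs at -35.4° + (180° − 94.5°) = 50.10° from the x-axis; with |BE| = 35.3, E = B + 35.3·(cos 50.10°, sin 50.10°) = (64.05, -2.347). BE is perpendicular to EU; with |EU| = 20.2 on the left of BE, U = E + 20.2·(-0.7672, 0.6414) = (48.55, 10.61). Then cos ∠EUR = UE·UR / (|UE||UR|), giving 127.8°.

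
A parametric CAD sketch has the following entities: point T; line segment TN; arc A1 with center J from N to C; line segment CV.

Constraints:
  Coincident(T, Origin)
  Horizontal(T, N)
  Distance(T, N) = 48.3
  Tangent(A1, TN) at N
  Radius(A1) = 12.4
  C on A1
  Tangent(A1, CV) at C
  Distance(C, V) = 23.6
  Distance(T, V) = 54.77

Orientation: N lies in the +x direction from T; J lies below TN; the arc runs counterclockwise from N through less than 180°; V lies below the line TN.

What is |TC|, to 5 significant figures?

38.806

Checks: T = (0.00, 0.00) ✓; |JC| = 12.40 ✓; ∠(JC, CV) = 90.00° ✓; |CV| = 23.60 ✓; |TV| = 54.77 ✓.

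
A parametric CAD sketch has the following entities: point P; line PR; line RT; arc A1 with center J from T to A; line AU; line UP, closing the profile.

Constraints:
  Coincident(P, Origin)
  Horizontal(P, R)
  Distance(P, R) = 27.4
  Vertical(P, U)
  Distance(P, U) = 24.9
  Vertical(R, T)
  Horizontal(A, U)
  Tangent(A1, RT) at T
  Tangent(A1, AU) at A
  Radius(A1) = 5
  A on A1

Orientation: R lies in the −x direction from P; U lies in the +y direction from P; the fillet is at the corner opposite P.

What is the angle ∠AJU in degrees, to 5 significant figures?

77.417°

P is at the origin; P and R share the same y with |PR| = 27.4 and R on the −x side, so R = (-27.400, 0.0000). PU is vertical with |PU| = 24.9 and U on the +y side, so U = (0.0000, 24.900). The virtual corner opposite P is at (-27.400, 24.900). Since A1 is tangent to RT there, JT ⟂ RT and the tangent condition forces JA to be normal to AU, with radius 5.0, so the center J sits 5.0 in from both sides at J = (-22.400, 19.900). That places the tangent points at T = (-27.400, 19.900) on RT and A = (-22.400, 24.900) on AU. Then cos ∠AJU = JA·JU / (|JA||JU|), giving 77.417°.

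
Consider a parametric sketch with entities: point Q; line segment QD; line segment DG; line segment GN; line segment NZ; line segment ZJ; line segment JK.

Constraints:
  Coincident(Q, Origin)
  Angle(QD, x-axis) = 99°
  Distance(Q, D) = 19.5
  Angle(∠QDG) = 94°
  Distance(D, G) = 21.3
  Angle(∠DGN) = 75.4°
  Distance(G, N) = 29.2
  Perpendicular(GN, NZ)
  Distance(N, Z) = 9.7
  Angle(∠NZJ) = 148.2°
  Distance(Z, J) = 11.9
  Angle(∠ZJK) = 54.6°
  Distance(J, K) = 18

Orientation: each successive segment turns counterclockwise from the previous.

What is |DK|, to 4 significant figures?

20.36

Q is at the origin; QD runs at 99.0° with length 19.5, so D = (-3.050, 19.26). ∠QDG = 94.0° gives DG at -175.0° from the x-axis; with |DG| = 21.3, G = (-24.27, 17.40). ∠DGN = 75.4° gives GN at -70.40° from the x-axis; with |GN| = 29.2, N = (-14.47, -10.10). The perpendicularity gives NZ at right angles to GN, so NZ runs at 19.60°; with |NZ| = 9.7, Z = (-5.336, -6.851). ∠NZJ = 148.2° gives ZJ at 51.40° from the x-axis; with |ZJ| = 11.9, J = (2.088, 2.449). ∠ZJK = 54.6° gives JK at 176.8° from the x-axis; with |JK| = 18.0, K = (-15.88, 3.454). Then |DK| = |K − D| = 20.36.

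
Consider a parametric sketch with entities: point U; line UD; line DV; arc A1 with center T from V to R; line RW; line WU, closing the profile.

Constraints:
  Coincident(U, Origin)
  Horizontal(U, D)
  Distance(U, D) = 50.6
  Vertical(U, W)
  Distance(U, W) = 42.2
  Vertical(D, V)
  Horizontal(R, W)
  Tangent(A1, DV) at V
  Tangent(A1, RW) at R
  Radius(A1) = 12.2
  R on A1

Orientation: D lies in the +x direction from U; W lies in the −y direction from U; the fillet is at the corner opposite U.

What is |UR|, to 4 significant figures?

57.06

U is at the origin; UD is horizontal with |UD| = 50.6 and D on the +x side, so D = (50.60, 0.000). U and W share the same x with |UW| = 42.2 and W on the −y side, so W = (0.000, -42.20). The virtual corner opposite U is at (50.60, -42.20). Tangency of A1 to DV means the radius TV is perpendicular to DV and since A1 is tangent to RW there, TR ⟂ RW, with radius 12.2, so the center T sits 12.2 in from both sides at T = (38.40, -30.00). That places the tangent points at V = (50.60, -30.00) on DV and R = (38.40, -42.20) on RW. Then |UR| = |R − U| = 57.06.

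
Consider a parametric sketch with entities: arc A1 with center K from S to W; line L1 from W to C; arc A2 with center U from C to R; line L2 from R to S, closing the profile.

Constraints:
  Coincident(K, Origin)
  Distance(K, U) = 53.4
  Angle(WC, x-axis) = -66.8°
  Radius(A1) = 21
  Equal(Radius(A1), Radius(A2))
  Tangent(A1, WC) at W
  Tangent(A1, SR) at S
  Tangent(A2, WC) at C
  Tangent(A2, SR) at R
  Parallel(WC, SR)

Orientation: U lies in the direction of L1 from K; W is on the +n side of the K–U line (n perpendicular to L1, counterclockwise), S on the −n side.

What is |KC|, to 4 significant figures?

57.38

Tangency of A1 to both parallel lines with radius 21.0 puts W and S at K ± 21.0·n: W = (19.30, 8.273), S = (-19.30, -8.273). Equal radii place C and R the same way about U: C = U + 21.0·n = (40.34, -40.81), R = U − 21.0·n = (1.735, -57.35). Then |KC| = |C − K| = 57.38.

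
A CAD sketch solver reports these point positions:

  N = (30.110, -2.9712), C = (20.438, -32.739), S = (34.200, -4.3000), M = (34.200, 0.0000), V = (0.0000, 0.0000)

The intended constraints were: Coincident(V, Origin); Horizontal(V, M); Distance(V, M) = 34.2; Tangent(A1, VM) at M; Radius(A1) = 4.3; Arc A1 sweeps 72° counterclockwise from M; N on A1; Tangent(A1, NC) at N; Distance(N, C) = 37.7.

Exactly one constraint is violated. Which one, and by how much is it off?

Distance(N, C) = 37.7 — off by 6.40.

V = (0.00, 0.00) ✓; V.y = 0.00, M.y = 0.00 ✓; |VM| = 34.20 ✓; ∠(SM, MV) = 90.00° ✓; |SM| = 4.300 ✓; bearing(S→N) − bearing(S→M) = 72.00° ✓; |SN| = 4.300 ✓; ∠(SN, NC) = 90.00° ✓; |NC| = 31.30 ✗.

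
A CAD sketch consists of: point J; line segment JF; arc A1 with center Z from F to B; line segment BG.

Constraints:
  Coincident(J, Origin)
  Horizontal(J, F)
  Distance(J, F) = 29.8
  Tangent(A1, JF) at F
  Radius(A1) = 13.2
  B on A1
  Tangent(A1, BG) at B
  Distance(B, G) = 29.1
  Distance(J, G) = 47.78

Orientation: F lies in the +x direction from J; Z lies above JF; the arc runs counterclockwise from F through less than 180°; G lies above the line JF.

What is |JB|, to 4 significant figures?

45.28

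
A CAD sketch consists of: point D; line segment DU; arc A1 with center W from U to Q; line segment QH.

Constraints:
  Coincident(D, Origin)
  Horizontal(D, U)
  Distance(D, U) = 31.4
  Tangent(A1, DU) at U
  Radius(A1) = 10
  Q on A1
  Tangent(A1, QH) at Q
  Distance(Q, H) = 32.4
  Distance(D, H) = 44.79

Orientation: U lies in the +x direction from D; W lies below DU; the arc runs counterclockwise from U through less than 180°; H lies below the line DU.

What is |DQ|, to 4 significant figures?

23.23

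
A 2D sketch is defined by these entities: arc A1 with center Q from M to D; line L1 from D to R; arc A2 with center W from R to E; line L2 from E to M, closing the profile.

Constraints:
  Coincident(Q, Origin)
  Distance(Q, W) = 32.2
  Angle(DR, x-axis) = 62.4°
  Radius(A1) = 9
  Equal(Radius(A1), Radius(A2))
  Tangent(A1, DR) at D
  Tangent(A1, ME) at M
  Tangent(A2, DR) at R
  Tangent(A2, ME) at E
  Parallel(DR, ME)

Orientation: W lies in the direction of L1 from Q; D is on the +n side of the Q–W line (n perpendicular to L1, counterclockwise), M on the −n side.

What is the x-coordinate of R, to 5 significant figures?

6.9423

The slot axis is L1's direction at 62.4°, so u = (cos 62.4°, sin 62.4°) = (0.46330, 0.88620) and n = (−sin 62.4°, cos 62.4°) = (-0.88620, 0.46330). Q is at the origin and W lies 32.2 along u from Q, so W = 32.2·u = (14.918, 28.536). Tangency of A1 to both parallel lines with radius 9.0 puts D and M at Q ± 9.0·n: D = (-7.9758, 4.1697), M = (7.9758, -4.1697). Equal radii place R and E the same way about W: R = W + 9.0·n = (6.9423, 32.705), E = W − 9.0·n = (22.894, 24.366). So R.x = 6.9423.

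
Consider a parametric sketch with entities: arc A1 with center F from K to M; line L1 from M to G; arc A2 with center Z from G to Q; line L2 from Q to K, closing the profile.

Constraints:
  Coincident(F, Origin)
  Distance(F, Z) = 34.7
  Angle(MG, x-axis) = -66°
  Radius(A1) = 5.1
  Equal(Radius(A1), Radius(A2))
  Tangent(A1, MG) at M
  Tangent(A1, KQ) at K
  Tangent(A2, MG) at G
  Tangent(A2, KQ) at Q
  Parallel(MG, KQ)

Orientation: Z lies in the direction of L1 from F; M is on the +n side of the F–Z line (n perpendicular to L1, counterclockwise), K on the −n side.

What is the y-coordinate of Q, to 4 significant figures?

-33.77

The slot axis is L1's direction at -66.0°, so u = (cos -66.0°, sin -66.0°) = (0.4067, -0.9135) and n = (−sin -66.0°, cos -66.0°) = (0.9135, 0.4067). F is at the origin and Z lies 34.7 along u from F, so Z = 34.7·u = (14.11, -31.70). Tangency of A1 to both parallel lines with radius 5.1 puts M and K at F ± 5.1·n: M = (4.659, 2.074), K = (-4.659, -2.074). Equal radii place G and Q the same way about Z: G = Z + 5.1·n = (18.77, -29.63), Q = Z − 5.1·n = (9.455, -33.77). So Q.y = -33.77.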